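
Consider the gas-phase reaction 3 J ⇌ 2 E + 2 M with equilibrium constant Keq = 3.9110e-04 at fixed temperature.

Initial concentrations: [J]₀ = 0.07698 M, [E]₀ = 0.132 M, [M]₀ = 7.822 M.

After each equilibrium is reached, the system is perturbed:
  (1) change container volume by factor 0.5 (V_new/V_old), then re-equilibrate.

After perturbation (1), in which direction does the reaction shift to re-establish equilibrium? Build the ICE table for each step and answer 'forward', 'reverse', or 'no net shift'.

Q₀ = 2337 vs Keq = 3.9110e-04 ⇒ Q>K, reverse
Step 1:
                   J          E          M
  I          0.07698      0.132      7.822
  C           0.1974    -0.1316    -0.1316
  E           0.2744 3.6969e-04       7.69
  solve Keq expr → x = -0.06582; check Q = 3.9110e-04
Then change container volume by factor 0.5 (V_new/V_old).
Step 2:
                   J          E          M
  I           0.5489 7.3937e-04      15.38
  C       3.2413e-04 -2.1609e-04 -2.1609e-04
  E           0.5492 5.2329e-04      15.38
  solve Keq expr → x = -1.0804e-04; check Q = 3.9110e-04

Direction: reverse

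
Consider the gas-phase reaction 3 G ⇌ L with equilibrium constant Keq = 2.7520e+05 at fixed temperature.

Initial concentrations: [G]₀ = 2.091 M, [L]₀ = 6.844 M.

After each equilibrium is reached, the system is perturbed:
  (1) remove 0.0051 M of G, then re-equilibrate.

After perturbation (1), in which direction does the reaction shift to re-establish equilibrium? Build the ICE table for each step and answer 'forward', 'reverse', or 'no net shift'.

Q₀ = 0.7486 vs Keq = 2.7520e+05 ⇒ Q<K, forward
Step 1:
                  G         L
  init        2.091     6.844
  Δ          -2.061     0.687
  eq        0.03013     7.531
  solve Keq expr → x = 0.687; check Q = 2.7520e+05
Then remove 0.0051 M of G.
Step 2:
                  G         L
  init      0.02503     7.531
  Δ        0.005098 -0.001699
  eq        0.03013     7.529
  solve Keq expr → x = -0.001699; check Q = 2.7520e+05

Direction: reverse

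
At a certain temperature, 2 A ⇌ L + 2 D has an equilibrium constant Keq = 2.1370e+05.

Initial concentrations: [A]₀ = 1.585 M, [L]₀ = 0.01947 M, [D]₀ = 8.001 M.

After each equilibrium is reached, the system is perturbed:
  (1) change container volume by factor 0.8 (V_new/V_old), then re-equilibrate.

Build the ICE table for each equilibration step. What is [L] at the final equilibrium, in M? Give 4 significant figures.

Q₀ = 0.4961 vs Keq = 2.1370e+05 ⇒ Q<K, forward
Step 1:
                    A           L           D
  init          1.585     0.01947       8.001
  Δ            -1.566      0.7832       1.566
  eq          0.01854      0.8027       9.567
  solve Keq expr → x = 0.7832; check Q = 2.1370e+05
Then change container volume by factor 0.8 (V_new/V_old).
Step 2:
                    A           L           D
  init        0.02318       1.003       11.96
  Δ          0.002712   -0.001356   -0.002712
  eq          0.02589       1.002       11.96
  solve Keq expr → x = -0.001356; check Q = 2.1370e+05

[L]_eq = 1.002 M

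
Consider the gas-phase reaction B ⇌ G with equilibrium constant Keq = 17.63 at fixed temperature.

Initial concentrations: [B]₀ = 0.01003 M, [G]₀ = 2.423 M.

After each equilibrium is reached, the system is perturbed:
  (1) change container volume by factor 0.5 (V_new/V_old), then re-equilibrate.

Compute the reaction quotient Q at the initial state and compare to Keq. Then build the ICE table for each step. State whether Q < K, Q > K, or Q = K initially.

Q₀ = 241.6 vs Keq = 17.63 ⇒ Q>K, reverse
Step 1:
                   B          G
  Initial    0.01003      2.423
  Change      0.1206    -0.1206
  Equil       0.1306      2.302
  solve Keq expr → x = -0.1206; check Q = 17.63
Then change container volume by factor 0.5 (V_new/V_old).
Step 2:
                   B          G
  Initial     0.2612      4.605
  Change           0          0
  Equil       0.2612      4.605
  solve Keq expr → x = 0; check Q = 17.63

Q₀ = 241.6; Q > K (proceeds reverse)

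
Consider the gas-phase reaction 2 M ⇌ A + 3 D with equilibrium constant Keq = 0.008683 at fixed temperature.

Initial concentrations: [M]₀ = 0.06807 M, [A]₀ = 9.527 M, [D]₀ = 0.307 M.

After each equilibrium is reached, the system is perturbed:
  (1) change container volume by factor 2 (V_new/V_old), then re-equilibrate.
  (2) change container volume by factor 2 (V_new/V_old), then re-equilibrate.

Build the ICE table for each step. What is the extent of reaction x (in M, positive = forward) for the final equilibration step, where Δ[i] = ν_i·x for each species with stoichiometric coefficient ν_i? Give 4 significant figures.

Q₀ = 59.49 vs Keq = 0.008683 ⇒ Q>K, reverse
Step 1:
                    M           A           D
  I           0.06807       9.527       0.307
  C            0.1791    -0.08956     -0.2687
  E            0.2472       9.437     0.03831
  solve Keq expr → x = -0.08956; check Q = 0.008683
Then change container volume by factor 2 (V_new/V_old).
Step 2:
                    M           A           D
  I            0.1236       4.719     0.01915
  C         -0.006751    0.003376     0.01013
  E            0.1168       4.722     0.02928
  solve Keq expr → x = 0.003376; check Q = 0.008683
Then change container volume by factor 2 (V_new/V_old).
Step 3:
                    M           A           D
  I           0.05842       2.361     0.01464
  C         -0.004857    0.002429    0.007286
  E           0.05357       2.363     0.02193
  solve Keq expr → x = 0.002429; check Q = 0.008683

x = 0.002429 M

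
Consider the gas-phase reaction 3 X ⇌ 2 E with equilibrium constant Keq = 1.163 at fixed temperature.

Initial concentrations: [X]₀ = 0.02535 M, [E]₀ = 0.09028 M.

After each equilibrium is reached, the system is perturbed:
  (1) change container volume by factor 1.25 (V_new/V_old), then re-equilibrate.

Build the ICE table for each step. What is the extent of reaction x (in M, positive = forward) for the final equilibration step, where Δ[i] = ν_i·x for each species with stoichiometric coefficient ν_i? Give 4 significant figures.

Q₀ = 500.3 vs Keq = 1.163 ⇒ Q>K, reverse
Step 1:
                    X           E
  init        0.02535     0.09028
  Δ           0.08006    -0.05337
  eq           0.1054     0.03691
  solve Keq expr → x = -0.02669; check Q = 1.163
Then change container volume by factor 1.25 (V_new/V_old).
Step 2:
                    X           E
  init        0.08433     0.02953
  Δ          0.002734   -0.001823
  eq          0.08706      0.0277
  solve Keq expr → x = -9.1127e-04; check Q = 1.163

x = -9.1127e-04 M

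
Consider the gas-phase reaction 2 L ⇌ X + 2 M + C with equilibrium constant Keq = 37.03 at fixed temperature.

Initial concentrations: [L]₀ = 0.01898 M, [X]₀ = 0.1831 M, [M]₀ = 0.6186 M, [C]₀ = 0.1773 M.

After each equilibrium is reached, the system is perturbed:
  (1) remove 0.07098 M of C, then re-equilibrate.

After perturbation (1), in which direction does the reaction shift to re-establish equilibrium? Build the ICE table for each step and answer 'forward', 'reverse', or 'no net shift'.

Q₀ = 34.48 vs Keq = 37.03 ⇒ Q<K, forward
Step 1:
                  L         X         M         C
  init      0.01898    0.1831    0.6186    0.1773
  Δ       -6.1450e-04 3.0725e-04 6.1450e-04 3.0725e-04
  eq        0.01837    0.1834    0.6192    0.1776
  solve Keq expr → x = 3.0725e-04; check Q = 37.03
Then remove 0.07098 M of C.
Step 2:
                  L         X         M         C
  init      0.01837    0.1834    0.6192    0.1066
  Δ       -0.003843  0.001922  0.003843  0.001922
  eq        0.01452    0.1853    0.6231    0.1085
  solve Keq expr → x = 0.001922; check Q = 37.03

Direction: forward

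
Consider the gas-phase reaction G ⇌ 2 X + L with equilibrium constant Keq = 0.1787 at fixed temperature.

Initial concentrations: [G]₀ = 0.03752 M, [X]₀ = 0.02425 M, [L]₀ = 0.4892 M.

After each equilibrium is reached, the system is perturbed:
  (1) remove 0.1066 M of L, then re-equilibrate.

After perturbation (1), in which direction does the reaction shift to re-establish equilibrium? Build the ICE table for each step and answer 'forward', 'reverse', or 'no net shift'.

Q₀ = 0.007667 vs Keq = 0.1787 ⇒ Q<K, forward
Step 1:
                  G         X         L
  I         0.03752   0.02425    0.4892
  C         -0.0232   0.04641    0.0232
  E         0.01432   0.07066    0.5124
  solve Keq expr → x = 0.0232; check Q = 0.1787
Then remove 0.1066 M of L.
Step 2:
                  G         X         L
  I         0.01432   0.07066    0.4058
  C       -0.001764  0.003527  0.001764
  E         0.01255   0.07419    0.4076
  solve Keq expr → x = 0.001764; check Q = 0.1787

Direction: forward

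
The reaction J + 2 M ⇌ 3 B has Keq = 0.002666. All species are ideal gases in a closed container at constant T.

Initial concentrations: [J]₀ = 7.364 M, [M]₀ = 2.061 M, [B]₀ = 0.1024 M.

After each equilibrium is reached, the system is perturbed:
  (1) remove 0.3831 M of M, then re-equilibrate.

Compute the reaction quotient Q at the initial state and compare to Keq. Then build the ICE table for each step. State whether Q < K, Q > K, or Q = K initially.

Q₀ = 3.4327e-05 vs Keq = 0.002666 ⇒ Q<K, forward
Step 1:
                  J         M         B
  I           7.364     2.061    0.1024
  C         -0.1012   -0.2024    0.3035
  E           7.263     1.859    0.4059
  solve Keq expr → x = 0.1012; check Q = 0.002666
Then remove 0.3831 M of M.
Step 2:
                  J         M         B
  I           7.263     1.476    0.4059
  C         0.01739   0.03478  -0.05217
  E            7.28      1.51    0.3538
  solve Keq expr → x = -0.01739; check Q = 0.002666

Q₀ = 3.4327e-05; Q < K (proceeds forward)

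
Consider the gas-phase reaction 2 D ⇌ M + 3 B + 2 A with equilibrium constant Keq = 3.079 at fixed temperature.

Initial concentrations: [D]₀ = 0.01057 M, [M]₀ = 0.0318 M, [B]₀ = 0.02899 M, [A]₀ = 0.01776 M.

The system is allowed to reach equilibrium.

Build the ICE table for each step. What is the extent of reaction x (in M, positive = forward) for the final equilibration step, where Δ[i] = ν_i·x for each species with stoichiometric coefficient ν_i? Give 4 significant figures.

x = 0.00527 M

Q₀ = 2.1873e-06 vs Keq = 3.079 ⇒ Q<K, forward
Step 1:
                  D         M         B         A
  Initial   0.01057    0.0318   0.02899   0.01776
  Change   -0.01054   0.00527   0.01581   0.01054
  Equil   2.9446e-05   0.03707    0.0448    0.0283
  solve Keq expr → x = 0.00527; check Q = 3.079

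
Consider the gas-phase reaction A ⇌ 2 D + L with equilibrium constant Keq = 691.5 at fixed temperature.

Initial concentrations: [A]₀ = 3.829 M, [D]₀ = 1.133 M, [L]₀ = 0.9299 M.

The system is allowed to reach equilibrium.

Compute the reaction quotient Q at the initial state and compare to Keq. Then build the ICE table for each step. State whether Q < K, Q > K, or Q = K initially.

Q₀ = 0.3118; Q < K (proceeds forward)

Q₀ = 0.3118 vs Keq = 691.5 ⇒ Q<K, forward
Step 1:
                  A         D         L
  init        3.829     1.133    0.9299
  Δ          -3.427     6.854     3.427
  eq         0.4019     7.987     4.357
  solve Keq expr → x = 3.427; check Q = 691.5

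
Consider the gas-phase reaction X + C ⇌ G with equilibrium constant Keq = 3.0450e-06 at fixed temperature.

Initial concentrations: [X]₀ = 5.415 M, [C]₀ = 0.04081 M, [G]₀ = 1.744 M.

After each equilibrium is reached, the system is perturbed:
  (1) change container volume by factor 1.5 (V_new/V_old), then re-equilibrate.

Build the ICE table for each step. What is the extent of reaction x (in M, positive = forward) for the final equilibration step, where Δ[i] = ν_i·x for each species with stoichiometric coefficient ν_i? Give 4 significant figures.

Q₀ = 7.892 vs Keq = 3.0450e-06 ⇒ Q>K, reverse
Step 1:
                  X         C         G
  I           5.415   0.04081     1.744
  C           1.744     1.744    -1.744
  E           7.159     1.785 3.8906e-05
  solve Keq expr → x = -1.744; check Q = 3.0450e-06
Then change container volume by factor 1.5 (V_new/V_old).
Step 2:
                  X         C         G
  I           4.773      1.19 2.5938e-05
  C       8.6457e-06 8.6457e-06 -8.6457e-06
  E           4.773      1.19 1.7292e-05
  solve Keq expr → x = -8.6457e-06; check Q = 3.0450e-06

x = -8.6457e-06 M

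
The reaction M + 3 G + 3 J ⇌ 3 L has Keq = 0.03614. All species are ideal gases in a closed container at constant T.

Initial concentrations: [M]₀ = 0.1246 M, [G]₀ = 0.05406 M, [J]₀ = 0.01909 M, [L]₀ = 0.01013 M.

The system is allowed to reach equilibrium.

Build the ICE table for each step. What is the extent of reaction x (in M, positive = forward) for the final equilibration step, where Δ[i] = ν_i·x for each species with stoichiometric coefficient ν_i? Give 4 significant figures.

x = -0.003274 M

Q₀ = 7590 vs Keq = 0.03614 ⇒ Q>K, reverse
Step 1:
                  M         G         J         L
  I          0.1246   0.05406   0.01909   0.01013
  C        0.003274  0.009822  0.009822 -0.009822
  E          0.1279   0.06388   0.02891 3.0765e-04
  solve Keq expr → x = -0.003274; check Q = 0.03614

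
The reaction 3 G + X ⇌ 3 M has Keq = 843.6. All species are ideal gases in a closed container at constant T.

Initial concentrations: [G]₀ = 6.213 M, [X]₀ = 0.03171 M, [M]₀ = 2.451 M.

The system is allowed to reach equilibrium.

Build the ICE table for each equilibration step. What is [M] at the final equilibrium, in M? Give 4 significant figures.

[M]_eq = 2.546 M

Q₀ = 1.936 vs Keq = 843.6 ⇒ Q<K, forward
Step 1:
                  G         X         M
  I           6.213   0.03171     2.451
  C        -0.09487  -0.03162   0.09487
  E           6.118 8.5412e-05     2.546
  solve Keq expr → x = 0.03162; check Q = 843.6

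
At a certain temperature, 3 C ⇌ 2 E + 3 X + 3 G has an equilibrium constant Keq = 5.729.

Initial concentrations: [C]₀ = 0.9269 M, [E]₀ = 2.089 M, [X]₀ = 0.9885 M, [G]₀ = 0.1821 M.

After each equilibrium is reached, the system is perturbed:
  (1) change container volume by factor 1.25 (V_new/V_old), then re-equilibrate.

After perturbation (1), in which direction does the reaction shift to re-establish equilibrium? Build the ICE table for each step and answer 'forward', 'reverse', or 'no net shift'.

Direction: forward

Q₀ = 0.03196 vs Keq = 5.729 ⇒ Q<K, forward
Step 1:
                   C          E          X          G
  init        0.9269      2.089     0.9885     0.1821
  Δ          -0.3084     0.2056     0.3084     0.3084
  eq          0.6185      2.295      1.297     0.4905
  solve Keq expr → x = 0.1028; check Q = 5.729
Then change container volume by factor 1.25 (V_new/V_old).
Step 2:
                   C          E          X          G
  init        0.4948      1.836      1.038     0.3924
  Δ         -0.06526    0.04351    0.06526    0.06526
  eq          0.4295      1.879      1.103     0.4577
  solve Keq expr → x = 0.02175; check Q = 5.729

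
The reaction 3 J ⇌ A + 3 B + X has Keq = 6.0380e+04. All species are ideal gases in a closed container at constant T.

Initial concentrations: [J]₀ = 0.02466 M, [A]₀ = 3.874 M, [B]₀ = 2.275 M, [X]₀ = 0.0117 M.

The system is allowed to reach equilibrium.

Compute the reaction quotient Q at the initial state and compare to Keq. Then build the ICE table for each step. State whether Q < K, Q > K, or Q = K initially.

Q₀ = 3.5589e+04; Q < K (proceeds forward)

Q₀ = 3.5589e+04 vs Keq = 6.0380e+04 ⇒ Q<K, forward
Step 1:
                    J           A           B           X
  init        0.02466       3.874       2.275      0.0117
  Δ         -0.003319    0.001106    0.003319    0.001106
  eq          0.02134       3.875       2.278     0.01281
  solve Keq expr → x = 0.001106; check Q = 6.0380e+04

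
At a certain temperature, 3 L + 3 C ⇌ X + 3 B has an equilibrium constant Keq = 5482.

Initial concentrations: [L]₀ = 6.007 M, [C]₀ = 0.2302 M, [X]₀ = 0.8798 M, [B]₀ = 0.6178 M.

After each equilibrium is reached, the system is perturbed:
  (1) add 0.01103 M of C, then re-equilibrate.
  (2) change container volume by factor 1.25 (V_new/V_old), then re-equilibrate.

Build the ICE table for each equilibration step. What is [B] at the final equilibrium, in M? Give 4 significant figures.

Q₀ = 0.07846 vs Keq = 5482 ⇒ Q<K, forward
Step 1:
                   L          C          X          B
  I            6.007     0.2302     0.8798     0.6178
  C          -0.2221    -0.2221    0.07403     0.2221
  E            5.785   0.008105     0.9538     0.8399
  solve Keq expr → x = 0.07403; check Q = 5482
Then add 0.01103 M of C.
Step 2:
                   L          C          X          B
  I            5.785    0.01914     0.9538     0.8399
  C          -0.0109    -0.0109   0.003633     0.0109
  E            5.774   0.008236     0.9575     0.8508
  solve Keq expr → x = 0.003633; check Q = 5482
Then change container volume by factor 1.25 (V_new/V_old).
Step 3:
                   L          C          X          B
  I            4.619   0.006589      0.766     0.6806
  C         0.001042   0.001042 -3.4743e-04  -0.001042
  E             4.62   0.007631     0.7656     0.6796
  solve Keq expr → x = -3.4743e-04; check Q = 5482

[B]_eq = 0.6796 M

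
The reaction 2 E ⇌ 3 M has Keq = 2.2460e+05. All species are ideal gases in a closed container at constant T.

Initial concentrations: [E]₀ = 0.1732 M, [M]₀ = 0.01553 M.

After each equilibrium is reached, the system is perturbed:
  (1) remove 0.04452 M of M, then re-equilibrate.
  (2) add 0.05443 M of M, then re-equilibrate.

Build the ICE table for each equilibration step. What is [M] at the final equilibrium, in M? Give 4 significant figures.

[M]_eq = 0.2848 M

Q₀ = 1.2486e-04 vs Keq = 2.2460e+05 ⇒ Q<K, forward
Step 1:
                  E         M
  Initial    0.1732   0.01553
  Change    -0.1729    0.2593
  Equil   3.0409e-04    0.2749
  solve Keq expr → x = 0.08645; check Q = 2.2460e+05
Then remove 0.04452 M of M.
Step 2:
                  E         M
  Initial 3.0409e-04    0.2304
  Change  -7.0638e-05 1.0596e-04
  Equil   2.3345e-04    0.2305
  solve Keq expr → x = 3.5319e-05; check Q = 2.2460e+05
Then add 0.05443 M of M.
Step 3:
                  E         M
  Initial 2.3345e-04    0.2849
  Change  8.7189e-05 -1.3078e-04
  Equil   3.2064e-04    0.2848
  solve Keq expr → x = -4.3594e-05; check Q = 2.2460e+05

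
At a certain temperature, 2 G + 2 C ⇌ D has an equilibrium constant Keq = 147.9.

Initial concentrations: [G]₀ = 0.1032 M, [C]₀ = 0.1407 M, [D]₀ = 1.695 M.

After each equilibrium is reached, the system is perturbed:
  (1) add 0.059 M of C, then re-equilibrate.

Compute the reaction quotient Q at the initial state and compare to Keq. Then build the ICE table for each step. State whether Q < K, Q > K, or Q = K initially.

Q₀ = 8039 vs Keq = 147.9 ⇒ Q>K, reverse
Step 1:
                    G           C           D
  init         0.1032      0.1407       1.695
  Δ            0.2008      0.2008     -0.1004
  eq            0.304      0.3415       1.595
  solve Keq expr → x = -0.1004; check Q = 147.9
Then add 0.059 M of C.
Step 2:
                    G           C           D
  init          0.304      0.4005       1.595
  Δ          -0.02581    -0.02581      0.0129
  eq           0.2782      0.3747       1.607
  solve Keq expr → x = 0.0129; check Q = 147.9

Q₀ = 8039; Q > K (proceeds reverse)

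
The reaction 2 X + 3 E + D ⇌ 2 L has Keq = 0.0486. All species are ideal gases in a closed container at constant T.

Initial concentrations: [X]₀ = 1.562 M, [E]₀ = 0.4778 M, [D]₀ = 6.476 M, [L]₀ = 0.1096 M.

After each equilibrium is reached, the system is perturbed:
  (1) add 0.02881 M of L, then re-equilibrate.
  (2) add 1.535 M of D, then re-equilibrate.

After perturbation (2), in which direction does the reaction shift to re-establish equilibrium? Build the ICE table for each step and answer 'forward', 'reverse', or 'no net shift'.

Q₀ = 0.00697 vs Keq = 0.0486 ⇒ Q<K, forward
Step 1:
                    X           E           D           L
  init          1.562      0.4778       6.476      0.1096
  Δ          -0.07458     -0.1119    -0.03729     0.07458
  eq            1.487      0.3659       6.439      0.1842
  solve Keq expr → x = 0.03729; check Q = 0.0486
Then add 0.02881 M of L.
Step 2:
                    X           E           D           L
  init          1.487      0.3659       6.439       0.213
  Δ           0.01259     0.01889    0.006295    -0.01259
  eq              1.5      0.3848       6.445      0.2004
  solve Keq expr → x = -0.006295; check Q = 0.0486
Then add 1.535 M of D.
Step 3:
                    X           E           D           L
  init            1.5      0.3848        7.98      0.2004
  Δ         -0.009262    -0.01389   -0.004631    0.009262
  eq            1.491      0.3709       7.975      0.2097
  solve Keq expr → x = 0.004631; check Q = 0.0486

Direction: forward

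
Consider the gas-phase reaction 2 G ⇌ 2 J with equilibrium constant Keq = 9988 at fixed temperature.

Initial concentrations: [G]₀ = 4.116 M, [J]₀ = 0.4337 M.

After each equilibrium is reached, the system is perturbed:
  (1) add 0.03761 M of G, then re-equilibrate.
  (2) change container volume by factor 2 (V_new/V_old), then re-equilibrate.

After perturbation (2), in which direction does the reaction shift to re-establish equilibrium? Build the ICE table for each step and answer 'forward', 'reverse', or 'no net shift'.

Q₀ = 0.0111 vs Keq = 9988 ⇒ Q<K, forward
Step 1:
                  G         J
  I           4.116    0.4337
  C          -4.071     4.071
  E         0.04507     4.505
  solve Keq expr → x = 2.035; check Q = 9988
Then add 0.03761 M of G.
Step 2:
                  G         J
  I         0.08268     4.505
  C        -0.03724   0.03724
  E         0.04545     4.542
  solve Keq expr → x = 0.01862; check Q = 9988
Then change container volume by factor 2 (V_new/V_old).
Step 3:
                  G         J
  I         0.02272     2.271
  C               0         0
  E         0.02272     2.271
  solve Keq expr → x = 0; check Q = 9988

Direction: no net shift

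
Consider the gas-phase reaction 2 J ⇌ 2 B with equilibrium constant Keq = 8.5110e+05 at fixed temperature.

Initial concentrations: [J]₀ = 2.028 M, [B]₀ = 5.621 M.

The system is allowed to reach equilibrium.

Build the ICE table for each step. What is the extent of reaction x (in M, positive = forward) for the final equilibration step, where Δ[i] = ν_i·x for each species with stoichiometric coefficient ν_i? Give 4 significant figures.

Q₀ = 7.682 vs Keq = 8.5110e+05 ⇒ Q<K, forward
Step 1:
                    J           B
  init          2.028       5.621
  Δ             -2.02        2.02
  eq         0.008282       7.641
  solve Keq expr → x = 1.01; check Q = 8.5110e+05

x = 1.01 M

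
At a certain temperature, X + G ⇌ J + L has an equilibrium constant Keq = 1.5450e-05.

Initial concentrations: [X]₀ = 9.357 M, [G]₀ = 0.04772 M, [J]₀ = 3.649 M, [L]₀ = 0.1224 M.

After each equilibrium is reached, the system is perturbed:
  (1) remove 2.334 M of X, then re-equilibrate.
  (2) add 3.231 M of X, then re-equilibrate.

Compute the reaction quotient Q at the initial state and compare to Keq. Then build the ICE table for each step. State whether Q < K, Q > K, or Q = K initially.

Q₀ = 1 vs Keq = 1.5450e-05 ⇒ Q>K, reverse
Step 1:
                   X          G          J          L
  I            9.357    0.04772      3.649     0.1224
  C           0.1224     0.1224    -0.1224    -0.1224
  E            9.479     0.1701      3.527 7.0646e-06
  solve Keq expr → x = -0.1224; check Q = 1.5450e-05
Then remove 2.334 M of X.
Step 2:
                   X          G          J          L
  I            7.145     0.1701      3.527 7.0646e-06
  C       1.7394e-06 1.7394e-06 -1.7394e-06 -1.7394e-06
  E            7.145     0.1701      3.527 5.3252e-06
  solve Keq expr → x = -1.7394e-06; check Q = 1.5450e-05
Then add 3.231 M of X.
Step 3:
                   X          G          J          L
  I            10.38     0.1701      3.527 5.3252e-06
  C       -2.4078e-06 -2.4078e-06 2.4078e-06 2.4078e-06
  E            10.38     0.1701      3.527 7.7331e-06
  solve Keq expr → x = 2.4078e-06; check Q = 1.5450e-05

Q₀ = 1; Q > K (proceeds reverse)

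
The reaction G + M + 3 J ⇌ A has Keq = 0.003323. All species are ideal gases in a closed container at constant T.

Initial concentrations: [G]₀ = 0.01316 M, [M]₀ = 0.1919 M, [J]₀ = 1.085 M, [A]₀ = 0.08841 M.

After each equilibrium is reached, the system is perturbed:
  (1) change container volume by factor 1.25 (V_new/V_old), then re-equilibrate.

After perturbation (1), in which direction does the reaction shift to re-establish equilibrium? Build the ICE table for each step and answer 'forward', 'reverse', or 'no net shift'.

Q₀ = 27.41 vs Keq = 0.003323 ⇒ Q>K, reverse
Step 1:
                   G          M          J          A
  Initial    0.01316     0.1919      1.085    0.08841
  Change     0.08818    0.08818     0.2645   -0.08818
  Equil       0.1013     0.2801       1.35 2.3181e-04
  solve Keq expr → x = -0.08818; check Q = 0.003323
Then change container volume by factor 1.25 (V_new/V_old).
Step 2:
                   G          M          J          A
  Initial    0.08107     0.2241       1.08 1.8545e-04
  Change  1.0928e-04 1.0928e-04 3.2784e-04 -1.0928e-04
  Equil      0.08118     0.2242       1.08 7.6169e-05
  solve Keq expr → x = -1.0928e-04; check Q = 0.003323

Direction: reverse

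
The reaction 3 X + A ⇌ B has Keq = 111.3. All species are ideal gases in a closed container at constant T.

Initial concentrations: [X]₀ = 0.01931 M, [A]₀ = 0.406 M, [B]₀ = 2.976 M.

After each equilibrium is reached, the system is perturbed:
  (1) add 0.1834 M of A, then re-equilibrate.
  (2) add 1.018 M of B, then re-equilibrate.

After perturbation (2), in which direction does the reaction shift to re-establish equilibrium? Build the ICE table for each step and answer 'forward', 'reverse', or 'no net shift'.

Direction: reverse

Q₀ = 1.0180e+06 vs Keq = 111.3 ⇒ Q>K, reverse
Step 1:
                  X         A         B
  Initial   0.01931     0.406     2.976
  Change     0.3473    0.1158   -0.1158
  Equil      0.3666    0.5218      2.86
  solve Keq expr → x = -0.1158; check Q = 111.3
Then add 0.1834 M of A.
Step 2:
                  X         A         B
  Initial    0.3666    0.7052      2.86
  Change   -0.03286  -0.01095   0.01095
  Equil      0.3337    0.6942     2.871
  solve Keq expr → x = 0.01095; check Q = 111.3
Then add 1.018 M of B.
Step 3:
                  X         A         B
  Initial    0.3337    0.6942     3.889
  Change    0.03323   0.01108  -0.01108
  Equil      0.3669    0.7053     3.878
  solve Keq expr → x = -0.01108; check Q = 111.3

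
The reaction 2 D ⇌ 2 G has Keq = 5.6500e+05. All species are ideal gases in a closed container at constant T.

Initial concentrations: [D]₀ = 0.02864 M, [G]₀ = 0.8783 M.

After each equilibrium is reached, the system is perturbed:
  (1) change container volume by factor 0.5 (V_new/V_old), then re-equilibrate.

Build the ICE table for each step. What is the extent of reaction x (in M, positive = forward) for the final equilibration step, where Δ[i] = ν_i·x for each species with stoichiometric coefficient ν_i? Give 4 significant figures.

x = 0 M

Q₀ = 940.5 vs Keq = 5.6500e+05 ⇒ Q<K, forward
Step 1:
                   D          G
  I          0.02864     0.8783
  C         -0.02744    0.02744
  E         0.001205     0.9057
  solve Keq expr → x = 0.01372; check Q = 5.6500e+05
Then change container volume by factor 0.5 (V_new/V_old).
Step 2:
                   D          G
  I          0.00241      1.811
  C                0          0
  E          0.00241      1.811
  solve Keq expr → x = 0; check Q = 5.6500e+05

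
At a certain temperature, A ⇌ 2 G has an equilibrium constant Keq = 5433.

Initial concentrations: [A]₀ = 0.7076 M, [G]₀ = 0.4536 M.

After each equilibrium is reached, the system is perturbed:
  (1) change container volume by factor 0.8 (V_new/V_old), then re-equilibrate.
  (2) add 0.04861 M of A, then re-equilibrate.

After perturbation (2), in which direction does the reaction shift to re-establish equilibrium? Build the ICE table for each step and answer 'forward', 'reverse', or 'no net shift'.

Direction: forward

Q₀ = 0.2908 vs Keq = 5433 ⇒ Q<K, forward
Step 1:
                  A         G
  init       0.7076    0.4536
  Δ          -0.707     1.414
  eq      6.4193e-04     1.868
  solve Keq expr → x = 0.707; check Q = 5433
Then change container volume by factor 0.8 (V_new/V_old).
Step 2:
                  A         G
  init    8.0241e-04     2.334
  Δ       2.0026e-04 -4.0052e-04
  eq       0.001003     2.334
  solve Keq expr → x = -2.0026e-04; check Q = 5433
Then add 0.04861 M of A.
Step 3:
                  A         G
  init      0.04961     2.334
  Δ        -0.04852   0.09705
  eq       0.001088     2.431
  solve Keq expr → x = 0.04852; check Q = 5433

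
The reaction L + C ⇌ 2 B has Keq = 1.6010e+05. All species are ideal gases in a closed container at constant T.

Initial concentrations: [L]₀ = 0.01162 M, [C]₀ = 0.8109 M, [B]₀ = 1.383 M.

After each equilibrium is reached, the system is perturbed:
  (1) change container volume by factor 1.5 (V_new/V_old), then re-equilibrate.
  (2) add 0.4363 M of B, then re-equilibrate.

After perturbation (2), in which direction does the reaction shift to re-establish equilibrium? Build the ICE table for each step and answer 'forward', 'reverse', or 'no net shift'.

Q₀ = 203 vs Keq = 1.6010e+05 ⇒ Q<K, forward
Step 1:
                   L          C          B
  init       0.01162     0.8109      1.383
  Δ          -0.0116    -0.0116    0.02321
  eq      1.5453e-05     0.7993      1.406
  solve Keq expr → x = 0.0116; check Q = 1.6010e+05
Then change container volume by factor 1.5 (V_new/V_old).
Step 2:
                   L          C          B
  init    1.0302e-05     0.5329     0.9375
  Δ                0          0          0
  eq      1.0302e-05     0.5329     0.9375
  solve Keq expr → x = 0; check Q = 1.6010e+05
Then add 0.4363 M of B.
Step 3:
                   L          C          B
  init    1.0302e-05     0.5329      1.374
  Δ       1.1819e-05 1.1819e-05 -2.3638e-05
  eq      2.2121e-05     0.5329      1.374
  solve Keq expr → x = -1.1819e-05; check Q = 1.6010e+05

Direction: reverse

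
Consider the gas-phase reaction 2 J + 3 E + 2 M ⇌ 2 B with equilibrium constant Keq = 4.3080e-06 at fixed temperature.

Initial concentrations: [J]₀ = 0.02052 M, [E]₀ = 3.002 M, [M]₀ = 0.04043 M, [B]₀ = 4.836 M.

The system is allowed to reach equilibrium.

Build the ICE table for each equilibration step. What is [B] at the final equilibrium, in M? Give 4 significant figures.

[B]_eq = 0.8807 M

Q₀ = 1.2560e+06 vs Keq = 4.3080e-06 ⇒ Q>K, reverse
Step 1:
                   J          E          M          B
  I          0.02052      3.002    0.04043      4.836
  C            3.955      5.933      3.955     -3.955
  E            3.976      8.935      3.996     0.8807
  solve Keq expr → x = -1.978; check Q = 4.3080e-06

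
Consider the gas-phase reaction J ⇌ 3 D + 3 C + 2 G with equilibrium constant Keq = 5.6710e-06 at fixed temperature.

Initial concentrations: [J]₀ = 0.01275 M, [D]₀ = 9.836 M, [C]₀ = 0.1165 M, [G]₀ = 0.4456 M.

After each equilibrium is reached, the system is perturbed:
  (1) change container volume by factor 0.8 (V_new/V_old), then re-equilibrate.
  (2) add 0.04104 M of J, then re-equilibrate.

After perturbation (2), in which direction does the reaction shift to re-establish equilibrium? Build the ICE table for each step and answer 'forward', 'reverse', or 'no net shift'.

Direction: forward

Q₀ = 23.43 vs Keq = 5.6710e-06 ⇒ Q>K, reverse
Step 1:
                  J         D         C         G
  init      0.01275     9.836    0.1165    0.4456
  Δ         0.03839   -0.1152   -0.1152  -0.07678
  eq        0.05114     9.721  0.001324    0.3688
  solve Keq expr → x = -0.03839; check Q = 5.6710e-06
Then change container volume by factor 0.8 (V_new/V_old).
Step 2:
                  J         D         C         G
  init      0.06393     12.15  0.001655     0.461
  Δ       2.2330e-04 -6.6991e-04 -6.6991e-04 -4.4661e-04
  eq        0.06415     12.15 9.8514e-04    0.4606
  solve Keq expr → x = -2.2330e-04; check Q = 5.6710e-06
Then add 0.04104 M of J.
Step 3:
                  J         D         C         G
  init       0.1052     12.15 9.8514e-04    0.4606
  Δ       -5.8706e-05 1.7612e-04 1.7612e-04 1.1741e-04
  eq         0.1051     12.15  0.001161    0.4607
  solve Keq expr → x = 5.8706e-05; check Q = 5.6710e-06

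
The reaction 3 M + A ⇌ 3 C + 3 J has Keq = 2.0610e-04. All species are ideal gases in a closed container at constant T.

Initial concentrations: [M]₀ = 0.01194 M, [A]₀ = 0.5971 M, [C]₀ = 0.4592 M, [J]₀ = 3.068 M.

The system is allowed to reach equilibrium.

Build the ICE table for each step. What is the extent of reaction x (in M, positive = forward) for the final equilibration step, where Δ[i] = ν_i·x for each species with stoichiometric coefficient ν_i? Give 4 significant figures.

Q₀ = 2.7511e+06 vs Keq = 2.0610e-04 ⇒ Q>K, reverse
Step 1:
                   M          A          C          J
  I          0.01194     0.5971     0.4592      3.068
  C           0.4497     0.1499    -0.4497    -0.4497
  E           0.4617      0.747   0.009451      2.618
  solve Keq expr → x = -0.1499; check Q = 2.0610e-04

x = -0.1499 M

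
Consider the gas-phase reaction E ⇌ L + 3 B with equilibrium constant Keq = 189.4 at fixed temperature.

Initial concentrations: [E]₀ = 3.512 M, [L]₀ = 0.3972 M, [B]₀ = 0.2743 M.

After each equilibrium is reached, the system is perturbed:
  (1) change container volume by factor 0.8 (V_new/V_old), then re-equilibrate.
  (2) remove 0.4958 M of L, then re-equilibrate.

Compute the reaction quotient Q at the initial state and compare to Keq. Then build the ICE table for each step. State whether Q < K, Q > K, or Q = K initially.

Q₀ = 0.002334; Q < K (proceeds forward)

Q₀ = 0.002334 vs Keq = 189.4 ⇒ Q<K, forward
Step 1:
                   E          L          B
  I            3.512     0.3972     0.2743
  C            -1.72       1.72      5.159
  E            1.792      2.117      5.433
  solve Keq expr → x = 1.72; check Q = 189.4
Then change container volume by factor 0.8 (V_new/V_old).
Step 2:
                   E          L          B
  I            2.241      2.646      6.791
  C           0.2987    -0.2987    -0.8961
  E            2.539      2.347      5.895
  solve Keq expr → x = -0.2987; check Q = 189.4
Then remove 0.4958 M of L.
Step 3:
                   E          L          B
  I            2.539      1.851      5.895
  C         -0.09814    0.09814     0.2944
  E            2.441       1.95       6.19
  solve Keq expr → x = 0.09814; check Q = 189.4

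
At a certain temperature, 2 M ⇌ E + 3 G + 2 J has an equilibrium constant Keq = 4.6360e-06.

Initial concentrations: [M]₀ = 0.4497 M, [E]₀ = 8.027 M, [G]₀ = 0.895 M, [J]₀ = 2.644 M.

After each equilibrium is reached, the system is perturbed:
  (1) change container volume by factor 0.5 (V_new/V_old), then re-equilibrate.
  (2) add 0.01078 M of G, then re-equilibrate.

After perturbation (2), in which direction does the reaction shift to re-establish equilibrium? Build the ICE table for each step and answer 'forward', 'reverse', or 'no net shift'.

Q₀ = 198.9 vs Keq = 4.6360e-06 ⇒ Q>K, reverse
Step 1:
                   M          E          G          J
  init        0.4497      8.027      0.895      2.644
  Δ           0.5931    -0.2965    -0.8896    -0.5931
  eq           1.043       7.73   0.005372      2.051
  solve Keq expr → x = -0.2965; check Q = 4.6360e-06
Then change container volume by factor 0.5 (V_new/V_old).
Step 2:
                   M          E          G          J
  init         2.086      15.46    0.01074      4.102
  Δ         0.004314  -0.002157  -0.006471  -0.004314
  eq            2.09      15.46   0.004273      4.098
  solve Keq expr → x = -0.002157; check Q = 4.6360e-06
Then add 0.01078 M of G.
Step 3:
                   M          E          G          J
  init          2.09      15.46    0.01505      4.098
  Δ         0.007177  -0.003588   -0.01076  -0.007177
  eq           2.097      15.46   0.004288       4.09
  solve Keq expr → x = -0.003588; check Q = 4.6360e-06

Direction: reverse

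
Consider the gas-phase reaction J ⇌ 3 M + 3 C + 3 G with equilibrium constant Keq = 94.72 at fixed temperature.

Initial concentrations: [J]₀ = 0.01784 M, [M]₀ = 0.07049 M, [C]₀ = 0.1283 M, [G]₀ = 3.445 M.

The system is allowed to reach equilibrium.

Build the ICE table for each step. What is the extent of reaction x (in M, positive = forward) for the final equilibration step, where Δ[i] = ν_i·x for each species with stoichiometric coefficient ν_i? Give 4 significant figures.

Q₀ = 0.001695 vs Keq = 94.72 ⇒ Q<K, forward
Step 1:
                    J           M           C           G
  init        0.01784     0.07049      0.1283       3.445
  Δ          -0.01783      0.0535      0.0535      0.0535
  eq       5.1788e-06       0.124      0.1818       3.499
  solve Keq expr → x = 0.01783; check Q = 94.72

x = 0.01783 M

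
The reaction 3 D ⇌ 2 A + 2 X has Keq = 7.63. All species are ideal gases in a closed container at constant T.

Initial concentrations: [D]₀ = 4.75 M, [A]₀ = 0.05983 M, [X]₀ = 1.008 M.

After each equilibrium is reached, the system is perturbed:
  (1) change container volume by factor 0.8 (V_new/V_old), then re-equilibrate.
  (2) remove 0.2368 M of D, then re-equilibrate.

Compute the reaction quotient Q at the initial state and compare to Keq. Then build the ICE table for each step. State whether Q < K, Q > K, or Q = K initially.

Q₀ = 3.3937e-05 vs Keq = 7.63 ⇒ Q<K, forward
Step 1:
                   D          A          X
  I             4.75    0.05983      1.008
  C           -3.022      2.015      2.015
  E            1.728      2.075      3.023
  solve Keq expr → x = 1.007; check Q = 7.63
Then change container volume by factor 0.8 (V_new/V_old).
Step 2:
                   D          A          X
  I            2.159      2.593      3.779
  C          0.09984   -0.06656   -0.06656
  E            2.259      2.527      3.712
  solve Keq expr → x = -0.03328; check Q = 7.63
Then remove 0.2368 M of D.
Step 3:
                   D          A          X
  I            2.022      2.527      3.712
  C           0.1422   -0.09483   -0.09483
  E            2.165      2.432      3.617
  solve Keq expr → x = -0.04742; check Q = 7.63

Q₀ = 3.3937e-05; Q < K (proceeds forward)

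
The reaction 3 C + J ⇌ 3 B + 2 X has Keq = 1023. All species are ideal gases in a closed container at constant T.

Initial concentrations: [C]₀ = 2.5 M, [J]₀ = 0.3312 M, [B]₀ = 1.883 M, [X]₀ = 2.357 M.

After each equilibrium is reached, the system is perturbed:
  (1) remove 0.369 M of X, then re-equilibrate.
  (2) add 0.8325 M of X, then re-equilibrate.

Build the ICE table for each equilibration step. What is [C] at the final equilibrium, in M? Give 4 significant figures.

Q₀ = 7.167 vs Keq = 1023 ⇒ Q<K, forward
Step 1:
                  C         J         B         X
  Initial       2.5    0.3312     1.883     2.357
  Change    -0.8712   -0.2904    0.8712    0.5808
  Equil       1.629   0.04079     2.754     2.938
  solve Keq expr → x = 0.2904; check Q = 1023
Then remove 0.369 M of X.
Step 2:
                  C         J         B         X
  Initial     1.629   0.04079     2.754     2.569
  Change   -0.02157  -0.00719   0.02157   0.01438
  Equil       1.607    0.0336     2.776     2.583
  solve Keq expr → x = 0.00719; check Q = 1023
Then add 0.8325 M of X.
Step 3:
                  C         J         B         X
  Initial     1.607    0.0336     2.776     3.416
  Change    0.04898   0.01633  -0.04898  -0.03266
  Equil       1.656   0.04993     2.727     3.383
  solve Keq expr → x = -0.01633; check Q = 1023

[C]_eq = 1.656 M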